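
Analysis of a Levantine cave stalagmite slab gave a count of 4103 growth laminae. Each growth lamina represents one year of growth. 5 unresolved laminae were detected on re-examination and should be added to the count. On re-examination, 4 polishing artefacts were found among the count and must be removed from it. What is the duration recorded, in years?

4104 yr

Adjusted count: 4103 − 4 + 5 = 4104 growth laminae.
With a one-to-one growth lamina periodicity this is 4104 years.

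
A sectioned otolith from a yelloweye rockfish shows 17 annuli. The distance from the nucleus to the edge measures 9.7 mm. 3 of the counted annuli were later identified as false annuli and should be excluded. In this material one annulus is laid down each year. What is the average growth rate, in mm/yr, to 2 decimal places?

After corrections the count is 17 − 3 = 14 annuli.
Extension rate ≈ 9.7 / 14 = 0.69 mm/yr.

0.69 mm/yr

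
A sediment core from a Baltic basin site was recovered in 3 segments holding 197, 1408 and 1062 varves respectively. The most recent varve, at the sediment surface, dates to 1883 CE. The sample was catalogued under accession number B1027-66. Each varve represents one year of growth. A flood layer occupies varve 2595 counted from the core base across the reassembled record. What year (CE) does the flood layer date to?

Total varves = 197 + 1408 + 1062 = 2667.
The flood layer sits at varve 2595 from the core base, so 2667 − 2595 = 72 varves formed after it.
Counting back 72 years from 1883 CE places the flood layer in 1883 − 72 = 1811 CE.

1811 CE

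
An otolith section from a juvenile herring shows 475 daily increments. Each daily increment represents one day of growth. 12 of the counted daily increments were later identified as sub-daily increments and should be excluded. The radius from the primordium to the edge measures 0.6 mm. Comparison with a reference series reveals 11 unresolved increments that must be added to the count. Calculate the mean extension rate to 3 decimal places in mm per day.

0.001 mm per day

After corrections the count is 475 − 12 + 11 = 474 daily increments.
0.6 mm over 474 days gives 0.6 / 474 ≈ 0.001 mm per day.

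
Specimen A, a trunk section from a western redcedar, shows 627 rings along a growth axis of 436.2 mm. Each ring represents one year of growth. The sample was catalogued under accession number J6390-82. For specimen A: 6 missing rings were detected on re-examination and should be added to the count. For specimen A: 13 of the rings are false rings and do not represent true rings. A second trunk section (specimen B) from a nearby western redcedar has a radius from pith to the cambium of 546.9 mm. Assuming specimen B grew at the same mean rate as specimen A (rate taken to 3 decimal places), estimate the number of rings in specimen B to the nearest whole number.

777 rings

Specimen A: adjusted count: 627 − 13 + 6 = 620 rings.
A: 436.2 mm over 620 years gives 436.2 / 620 ≈ 0.704 mm/yr.
B spans 546.9 / 0.704 = 776.85 years ≈ 777 rings.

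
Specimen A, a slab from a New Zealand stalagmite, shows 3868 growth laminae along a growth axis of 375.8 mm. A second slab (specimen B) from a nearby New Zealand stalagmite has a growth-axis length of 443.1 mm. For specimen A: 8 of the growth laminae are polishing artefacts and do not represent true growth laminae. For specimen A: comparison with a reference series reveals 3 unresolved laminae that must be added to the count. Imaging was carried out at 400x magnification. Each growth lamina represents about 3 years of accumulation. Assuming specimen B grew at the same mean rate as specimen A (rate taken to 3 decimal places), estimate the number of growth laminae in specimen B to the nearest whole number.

Specimen A: after corrections the count is 3868 − 8 + 3 = 3863 growth laminae.
Specimen A: at 3 years per growth lamina, 3863 × 3 = 11589 years.
A: Extension rate ≈ 375.8 / 11589 = 0.032 mm/year.
For B, 443.1 / 0.032 = 13846.88 years; at 3 years per growth lamina that is 13846.88 / 3 ≈ 4616 growth laminae.

4616 growth laminae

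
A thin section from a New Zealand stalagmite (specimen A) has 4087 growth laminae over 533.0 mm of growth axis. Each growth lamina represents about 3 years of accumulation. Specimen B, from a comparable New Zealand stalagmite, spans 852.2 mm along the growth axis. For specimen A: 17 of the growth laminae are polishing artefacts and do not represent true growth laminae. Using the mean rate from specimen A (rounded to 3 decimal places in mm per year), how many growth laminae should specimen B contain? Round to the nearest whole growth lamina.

6456 growth laminae

Specimen A: adjusted count: 4087 − 17 = 4070 growth laminae.
Specimen A: 4070 growth laminae at 3 years each span 4070 × 3 = 12210 years.
A: 533.0 mm over 12210 years gives 533.0 / 12210 ≈ 0.044 mm/yr.
Specimen B: 852.2 mm / 0.044 mm per year = 19368.18 years; at 3 years per growth lamina that is 19368.18 / 3 ≈ 6456 growth laminae.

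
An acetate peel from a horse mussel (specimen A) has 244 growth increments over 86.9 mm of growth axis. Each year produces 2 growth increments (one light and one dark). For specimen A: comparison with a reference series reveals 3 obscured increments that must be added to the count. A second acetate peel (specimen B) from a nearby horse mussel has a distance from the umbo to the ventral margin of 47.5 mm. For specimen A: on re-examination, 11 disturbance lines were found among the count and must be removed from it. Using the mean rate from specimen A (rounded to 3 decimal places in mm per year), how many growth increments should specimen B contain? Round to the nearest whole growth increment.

129 growth increments

Specimen A: correcting the raw count gives 244 − 11 + 3 = 236 true growth increments.
Specimen A: 236 growth increments at 2 per year is 236 / 2 = 118 years.
A: 86.9 mm over 118 years gives 86.9 / 118 ≈ 0.736 mm per year.
For B, 47.5 / 0.736 = 64.54 years; at 2 growth increments per year that is 64.54 × 2 ≈ 129 growth increments.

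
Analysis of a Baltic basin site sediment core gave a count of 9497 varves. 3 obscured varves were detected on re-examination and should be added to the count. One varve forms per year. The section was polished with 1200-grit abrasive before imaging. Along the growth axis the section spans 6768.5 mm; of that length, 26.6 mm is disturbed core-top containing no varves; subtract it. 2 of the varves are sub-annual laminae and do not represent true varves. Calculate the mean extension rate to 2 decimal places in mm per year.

Adjusted count: 9497 − 2 + 3 = 9498 varves.
Net length = 6768.5 − 26.6 = 6741.9 mm.
6741.9 mm over 9498 years gives 6741.9 / 9498 ≈ 0.71 mm per year.

0.71 mm per year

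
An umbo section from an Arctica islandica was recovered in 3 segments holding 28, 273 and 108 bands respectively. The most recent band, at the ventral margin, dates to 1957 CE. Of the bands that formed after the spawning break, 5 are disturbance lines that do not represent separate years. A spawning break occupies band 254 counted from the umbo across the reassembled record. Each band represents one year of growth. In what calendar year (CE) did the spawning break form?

Total bands = 28 + 273 + 108 = 409.
The spawning break sits at band 254 from the umbo, so 409 − 254 = 155 bands formed after it.
Excluding 5 false bands: 155 − 5 = 150.
The band at the ventral margin is 1957 CE, so the spawning break dates to 1957 − 150 = 1807 CE.

1807 CE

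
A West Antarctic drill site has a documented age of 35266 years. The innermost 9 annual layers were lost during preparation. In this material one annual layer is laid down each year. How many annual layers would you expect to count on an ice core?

35257 annual layers

At one annual layer per year, 35266 years correspond to 35266 annual layers.
Subtracting the 9 annual layers not captured gives 35266 − 9 = 35257 annual layers in the record.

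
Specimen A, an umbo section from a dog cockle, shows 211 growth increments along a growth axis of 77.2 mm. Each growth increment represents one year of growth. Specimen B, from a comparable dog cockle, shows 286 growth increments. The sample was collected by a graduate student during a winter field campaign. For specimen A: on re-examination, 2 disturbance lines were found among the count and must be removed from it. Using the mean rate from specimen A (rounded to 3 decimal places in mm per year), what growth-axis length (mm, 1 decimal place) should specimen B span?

105.5 mm

Specimen A: after corrections the count is 211 − 2 = 209 growth increments.
A: Mean rate = 77.2 mm / 209 years ≈ 0.369 mm/yr.
For B, 0.369 mm/year × 286 years = 105.5 mm.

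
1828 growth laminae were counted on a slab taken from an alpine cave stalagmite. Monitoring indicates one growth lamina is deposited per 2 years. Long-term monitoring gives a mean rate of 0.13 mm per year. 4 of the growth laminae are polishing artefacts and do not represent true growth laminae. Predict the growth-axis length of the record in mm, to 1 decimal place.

After corrections the count is 1828 − 4 = 1824 growth laminae.
Multiplying by 2 years per growth lamina: 1824 × 2 = 3648 years.
Length ≈ 0.13 × 3648 = 474.2 mm.

474.2 mm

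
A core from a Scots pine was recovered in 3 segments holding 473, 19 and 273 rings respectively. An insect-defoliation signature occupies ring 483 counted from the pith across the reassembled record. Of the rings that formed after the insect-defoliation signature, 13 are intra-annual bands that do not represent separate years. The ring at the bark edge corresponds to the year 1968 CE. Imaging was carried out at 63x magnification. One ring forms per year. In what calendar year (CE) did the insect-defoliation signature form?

Total rings = 473 + 19 + 273 = 765.
765 − 483 = 282 rings lie beyond the insect-defoliation signature toward the bark edge.
Removing the 13 false rings leaves 282 − 13 = 269 true rings beyond the insect-defoliation signature.
1968 − 269 = 1699 CE.

1699 CE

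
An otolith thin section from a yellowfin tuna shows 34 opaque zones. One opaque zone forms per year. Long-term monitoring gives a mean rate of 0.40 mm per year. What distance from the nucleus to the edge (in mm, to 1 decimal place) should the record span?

13.6 mm

The record spans 34 years at 0.40 mm per year.
34 years at 0.40 mm/year gives 0.40 × 34 = 13.6 mm.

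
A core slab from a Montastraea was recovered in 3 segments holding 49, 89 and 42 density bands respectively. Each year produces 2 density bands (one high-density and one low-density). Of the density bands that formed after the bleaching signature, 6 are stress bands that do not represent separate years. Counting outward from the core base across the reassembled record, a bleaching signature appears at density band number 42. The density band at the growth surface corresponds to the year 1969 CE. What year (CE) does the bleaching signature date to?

1903 CE

Total density bands = 49 + 89 + 42 = 180.
180 − 42 = 138 density bands lie beyond the bleaching signature toward the growth surface.
Excluding 6 false density bands: 138 − 6 = 132.
Dividing by 2 density bands per year: 132 / 2 = 66 years.
The density band at the growth surface is 1969 CE, so the bleaching signature dates to 1969 − 66 = 1903 CE.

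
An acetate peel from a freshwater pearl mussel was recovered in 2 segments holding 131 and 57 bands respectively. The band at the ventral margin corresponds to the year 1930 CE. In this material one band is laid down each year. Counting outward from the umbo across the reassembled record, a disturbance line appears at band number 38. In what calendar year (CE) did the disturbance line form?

1780 CE

Total bands = 131 + 57 = 188.
Between band 38 and the ventral margin there are 188 − 38 = 150 bands.
1930 − 150 = 1780 CE.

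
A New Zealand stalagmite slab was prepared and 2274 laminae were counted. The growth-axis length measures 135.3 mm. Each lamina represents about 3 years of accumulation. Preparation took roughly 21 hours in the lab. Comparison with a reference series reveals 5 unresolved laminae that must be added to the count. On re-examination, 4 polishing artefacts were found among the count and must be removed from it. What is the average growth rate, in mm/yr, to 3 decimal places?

True lamina count = 2274 − 4 + 5 = 2275.
2275 laminae at 3 years each span 2275 × 3 = 6825 years.
Mean rate = 135.3 mm / 6825 years ≈ 0.020 mm/yr.

0.020 mm/yr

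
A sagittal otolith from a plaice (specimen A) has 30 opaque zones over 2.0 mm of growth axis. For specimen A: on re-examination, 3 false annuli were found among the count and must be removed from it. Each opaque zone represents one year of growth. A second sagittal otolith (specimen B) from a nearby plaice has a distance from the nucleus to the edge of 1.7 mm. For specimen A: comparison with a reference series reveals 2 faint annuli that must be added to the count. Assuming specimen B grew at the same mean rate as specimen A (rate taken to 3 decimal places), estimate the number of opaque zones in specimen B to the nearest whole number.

25 opaque zones

Specimen A: after corrections the count is 30 − 3 + 2 = 29 opaque zones.
A: Extension rate ≈ 2.0 / 29 = 0.069 mm/yr.
Specimen B: 1.7 mm / 0.069 mm per year = 24.64 years ≈ 25 opaque zones.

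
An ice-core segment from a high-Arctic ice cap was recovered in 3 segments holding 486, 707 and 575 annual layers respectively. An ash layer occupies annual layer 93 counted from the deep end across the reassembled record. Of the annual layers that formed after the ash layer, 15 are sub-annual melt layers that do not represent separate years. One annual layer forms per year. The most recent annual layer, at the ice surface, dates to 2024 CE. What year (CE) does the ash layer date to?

Total annual layers = 486 + 707 + 575 = 1768.
1768 − 93 = 1675 annual layers lie beyond the ash layer toward the ice surface.
Removing the 15 false annual layers leaves 1675 − 15 = 1660 true annual layers beyond the ash layer.
The annual layer at the ice surface is 2024 CE, so the ash layer dates to 2024 − 1660 = 364 CE.

364 CE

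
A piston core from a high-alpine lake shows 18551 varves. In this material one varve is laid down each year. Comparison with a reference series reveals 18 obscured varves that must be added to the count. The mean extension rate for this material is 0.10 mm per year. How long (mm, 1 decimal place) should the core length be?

1856.9 mm

After corrections the count is 18551 + 18 = 18569 varves.
18569 years at 0.10 mm/year gives 0.10 × 18569 = 1856.9 mm.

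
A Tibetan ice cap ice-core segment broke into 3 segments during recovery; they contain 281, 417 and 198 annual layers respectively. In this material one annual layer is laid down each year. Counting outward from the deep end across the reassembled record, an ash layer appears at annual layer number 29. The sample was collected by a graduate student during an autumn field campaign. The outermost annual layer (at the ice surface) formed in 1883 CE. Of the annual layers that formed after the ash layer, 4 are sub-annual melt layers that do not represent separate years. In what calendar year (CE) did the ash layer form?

1020 CE

Total annual layers = 281 + 417 + 198 = 896.
The ash layer sits at annual layer 29 from the deep end, so 896 − 29 = 867 annual layers formed after it.
Excluding 4 false annual layers: 867 − 4 = 863.
The annual layer at the ice surface is 1883 CE, so the ash layer dates to 1883 − 863 = 1020 CE.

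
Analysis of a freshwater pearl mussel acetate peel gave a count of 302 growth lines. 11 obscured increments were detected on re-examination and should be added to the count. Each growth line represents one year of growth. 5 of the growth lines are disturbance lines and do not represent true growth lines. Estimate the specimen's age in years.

True growth line count = 302 − 5 + 11 = 308.
One growth line per year makes the duration 308 years.

308 years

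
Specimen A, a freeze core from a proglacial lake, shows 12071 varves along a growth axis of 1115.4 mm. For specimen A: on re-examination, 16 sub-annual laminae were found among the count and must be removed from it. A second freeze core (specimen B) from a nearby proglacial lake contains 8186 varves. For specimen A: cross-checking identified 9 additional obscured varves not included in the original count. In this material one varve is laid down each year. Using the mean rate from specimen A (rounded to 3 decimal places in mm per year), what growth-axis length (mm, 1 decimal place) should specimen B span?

Specimen A: correcting the raw count gives 12071 − 16 + 9 = 12064 true varves.
A: Extension rate ≈ 1115.4 / 12064 = 0.092 mm/yr.
Length of B = 0.092 × 8186 = 753.1 mm.

753.1 mm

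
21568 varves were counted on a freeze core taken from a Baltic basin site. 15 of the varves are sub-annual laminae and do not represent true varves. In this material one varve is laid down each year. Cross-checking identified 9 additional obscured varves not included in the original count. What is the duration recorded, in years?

True varve count = 21568 − 15 + 9 = 21562.
One varve per year makes the duration 21562 years.

21562 years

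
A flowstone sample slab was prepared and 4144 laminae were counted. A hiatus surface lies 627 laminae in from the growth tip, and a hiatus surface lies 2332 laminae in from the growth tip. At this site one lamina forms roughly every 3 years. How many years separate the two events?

2332 − 627 = 1705 laminae lie between the two events.
1705 laminae at 3 years each span 1705 × 3 = 5115 years.

5115 years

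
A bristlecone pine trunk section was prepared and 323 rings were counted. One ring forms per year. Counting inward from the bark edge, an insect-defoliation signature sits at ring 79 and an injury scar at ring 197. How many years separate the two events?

118 years

197 − 79 = 118 rings lie between the two events.
At one ring per year, 118 years elapsed between them.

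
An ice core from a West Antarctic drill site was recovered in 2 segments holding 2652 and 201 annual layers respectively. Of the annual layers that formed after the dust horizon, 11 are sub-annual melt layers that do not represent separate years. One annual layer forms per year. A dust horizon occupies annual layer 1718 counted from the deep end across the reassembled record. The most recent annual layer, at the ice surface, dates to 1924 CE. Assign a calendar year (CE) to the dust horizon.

Total annual layers = 2652 + 201 = 2853.
Between annual layer 1718 and the ice surface there are 2853 − 1718 = 1135 annual layers.
1135 − 11 false = 1124 true annual layers after the dust horizon.
The annual layer at the ice surface is 1924 CE, so the dust horizon dates to 1924 − 1124 = 800 CE.

800 CE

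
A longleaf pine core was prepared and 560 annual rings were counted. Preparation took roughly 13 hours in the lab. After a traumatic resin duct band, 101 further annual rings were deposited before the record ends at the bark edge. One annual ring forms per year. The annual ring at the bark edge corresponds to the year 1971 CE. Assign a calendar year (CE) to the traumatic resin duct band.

101 annual rings formed after the traumatic resin duct band.
Counting back 101 years from 1971 CE places the traumatic resin duct band in 1971 − 101 = 1870 CE.

1870 CE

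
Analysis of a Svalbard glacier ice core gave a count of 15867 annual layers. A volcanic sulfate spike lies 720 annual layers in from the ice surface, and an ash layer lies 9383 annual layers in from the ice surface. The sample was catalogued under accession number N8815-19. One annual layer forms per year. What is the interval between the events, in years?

8663 years

Separation: 9383 − 720 = 8663 annual layers.
That is 8663 years at one annual layer per year.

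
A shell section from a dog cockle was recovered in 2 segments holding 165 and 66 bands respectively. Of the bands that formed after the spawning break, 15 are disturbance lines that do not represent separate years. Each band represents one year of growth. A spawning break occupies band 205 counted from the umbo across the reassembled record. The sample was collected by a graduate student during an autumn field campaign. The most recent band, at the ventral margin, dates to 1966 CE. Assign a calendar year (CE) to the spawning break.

Total bands = 165 + 66 = 231.
Between band 205 and the ventral margin there are 231 − 205 = 26 bands.
Excluding 15 false bands: 26 − 15 = 11.
The band at the ventral margin is 1966 CE, so the spawning break dates to 1966 − 11 = 1955 CE.

1955 CE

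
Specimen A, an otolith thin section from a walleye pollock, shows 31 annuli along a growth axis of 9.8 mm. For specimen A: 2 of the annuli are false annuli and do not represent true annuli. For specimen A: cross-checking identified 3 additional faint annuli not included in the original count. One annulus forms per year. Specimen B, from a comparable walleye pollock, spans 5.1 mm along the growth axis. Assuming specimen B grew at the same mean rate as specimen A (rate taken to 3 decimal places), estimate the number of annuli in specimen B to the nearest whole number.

Specimen A: after corrections the count is 31 − 2 + 3 = 32 annuli.
A: Mean rate = 9.8 mm / 32 years ≈ 0.306 mm per year.
B spans 5.1 / 0.306 = 16.67 years ≈ 17 annuli.

17 annuli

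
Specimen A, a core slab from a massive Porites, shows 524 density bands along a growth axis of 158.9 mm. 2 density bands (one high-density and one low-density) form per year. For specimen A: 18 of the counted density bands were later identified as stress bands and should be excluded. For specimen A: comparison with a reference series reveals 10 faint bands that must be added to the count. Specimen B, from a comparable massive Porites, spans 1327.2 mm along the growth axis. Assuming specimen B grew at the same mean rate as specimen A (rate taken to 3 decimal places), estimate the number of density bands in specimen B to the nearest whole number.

Specimen A: true density band count = 524 − 18 + 10 = 516.
Specimen A: dividing by 2 density bands per year: 516 / 2 = 258 years.
A: Extension rate ≈ 158.9 / 258 = 0.616 mm/year.
Specimen B: 1327.2 mm / 0.616 mm per year = 2154.55 years; at 2 density bands per year that is 2154.55 × 2 ≈ 4309 density bands.

4309 density bands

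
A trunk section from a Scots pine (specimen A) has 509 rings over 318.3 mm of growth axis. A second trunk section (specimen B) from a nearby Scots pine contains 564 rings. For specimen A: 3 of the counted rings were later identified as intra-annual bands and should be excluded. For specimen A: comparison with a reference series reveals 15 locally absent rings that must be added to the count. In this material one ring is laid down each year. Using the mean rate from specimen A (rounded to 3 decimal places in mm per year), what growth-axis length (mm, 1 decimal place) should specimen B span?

Specimen A: after corrections the count is 509 − 3 + 15 = 521 rings.
A: 318.3 mm over 521 years gives 318.3 / 521 ≈ 0.611 mm per year.
B's length ≈ 0.611 × 564 = 344.6 mm.

344.6 mm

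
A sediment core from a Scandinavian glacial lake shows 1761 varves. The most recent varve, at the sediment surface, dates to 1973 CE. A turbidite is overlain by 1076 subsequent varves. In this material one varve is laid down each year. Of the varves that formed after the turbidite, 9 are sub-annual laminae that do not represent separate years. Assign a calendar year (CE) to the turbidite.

1076 varves post-date the turbidite.
1076 − 9 false = 1067 true varves after the turbidite.
1973 − 1067 = 906 CE.

906 CE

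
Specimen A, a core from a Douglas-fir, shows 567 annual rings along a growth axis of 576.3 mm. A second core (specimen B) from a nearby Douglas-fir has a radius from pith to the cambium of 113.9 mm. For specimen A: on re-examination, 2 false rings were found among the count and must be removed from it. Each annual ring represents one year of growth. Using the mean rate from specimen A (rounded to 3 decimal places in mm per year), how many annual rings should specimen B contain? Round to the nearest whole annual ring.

112 annual rings

Specimen A: adjusted count: 567 − 2 = 565 annual rings.
A: Mean rate = 576.3 mm / 565 years ≈ 1.020 mm per year.
For B, 113.9 / 1.020 = 111.67 years ≈ 112 annual rings.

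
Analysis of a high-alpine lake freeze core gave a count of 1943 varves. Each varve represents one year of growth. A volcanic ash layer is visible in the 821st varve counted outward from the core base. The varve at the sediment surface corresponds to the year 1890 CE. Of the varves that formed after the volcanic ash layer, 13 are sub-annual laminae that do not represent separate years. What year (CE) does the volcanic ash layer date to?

781 CE

1943 − 821 = 1122 varves lie beyond the volcanic ash layer toward the sediment surface.
1122 − 13 false = 1109 true varves after the volcanic ash layer.
The varve at the sediment surface is 1890 CE, so the volcanic ash layer dates to 1890 − 1109 = 781 CE.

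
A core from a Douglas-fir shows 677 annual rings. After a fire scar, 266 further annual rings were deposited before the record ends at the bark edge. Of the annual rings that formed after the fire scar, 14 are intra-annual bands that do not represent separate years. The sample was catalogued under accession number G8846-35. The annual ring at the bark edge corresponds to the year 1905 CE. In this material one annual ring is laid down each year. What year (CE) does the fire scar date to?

1653 CE

266 annual rings post-date the fire scar.
Excluding 14 false annual rings: 266 − 14 = 252.
1905 − 252 = 1653 CE.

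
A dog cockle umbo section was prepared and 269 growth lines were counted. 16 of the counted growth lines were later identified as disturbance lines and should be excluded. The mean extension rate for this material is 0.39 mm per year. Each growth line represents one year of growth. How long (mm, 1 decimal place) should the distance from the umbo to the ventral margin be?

Correcting the raw count gives 269 − 16 = 253 true growth lines.
Predicted length = 0.39 mm/year × 253 years = 98.7 mm.

98.7 mm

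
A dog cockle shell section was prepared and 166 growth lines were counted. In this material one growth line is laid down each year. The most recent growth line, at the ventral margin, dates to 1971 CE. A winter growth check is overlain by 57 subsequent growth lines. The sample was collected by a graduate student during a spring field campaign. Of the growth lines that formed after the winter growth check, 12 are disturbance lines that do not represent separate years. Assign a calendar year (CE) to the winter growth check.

57 growth lines formed after the winter growth check.
Excluding 12 false growth lines: 57 − 12 = 45.
The growth line at the ventral margin is 1971 CE, so the winter growth check dates to 1971 − 45 = 1926 CE.

1926 CE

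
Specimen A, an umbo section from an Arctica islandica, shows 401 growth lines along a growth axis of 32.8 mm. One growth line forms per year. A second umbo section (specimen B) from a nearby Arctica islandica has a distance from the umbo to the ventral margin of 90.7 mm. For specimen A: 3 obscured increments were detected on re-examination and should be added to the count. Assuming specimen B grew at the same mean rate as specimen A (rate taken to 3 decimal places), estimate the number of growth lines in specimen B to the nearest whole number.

Specimen A: after corrections the count is 401 + 3 = 404 growth lines.
A: Mean rate = 32.8 mm / 404 years ≈ 0.081 mm per year.
For B, 90.7 / 0.081 = 1119.75 years ≈ 1120 growth lines.

1120 growth lines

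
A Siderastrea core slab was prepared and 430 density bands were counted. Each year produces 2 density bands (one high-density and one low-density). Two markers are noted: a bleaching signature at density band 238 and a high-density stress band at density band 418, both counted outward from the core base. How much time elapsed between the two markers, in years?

90 years

418 − 238 = 180 density bands lie between the two events.
Dividing by 2 density bands per year: 180 / 2 = 90 years.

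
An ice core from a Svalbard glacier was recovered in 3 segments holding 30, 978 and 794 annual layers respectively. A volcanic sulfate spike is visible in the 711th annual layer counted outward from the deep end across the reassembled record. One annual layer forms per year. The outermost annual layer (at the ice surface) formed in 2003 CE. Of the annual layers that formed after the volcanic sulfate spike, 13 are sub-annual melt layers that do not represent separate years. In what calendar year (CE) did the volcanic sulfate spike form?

925 CE

Total annual layers = 30 + 978 + 794 = 1802.
1802 − 711 = 1091 annual layers lie beyond the volcanic sulfate spike toward the ice surface.
Excluding 13 false annual layers: 1091 − 13 = 1078.
The annual layer at the ice surface is 2003 CE, so the volcanic sulfate spike dates to 2003 − 1078 = 925 CE.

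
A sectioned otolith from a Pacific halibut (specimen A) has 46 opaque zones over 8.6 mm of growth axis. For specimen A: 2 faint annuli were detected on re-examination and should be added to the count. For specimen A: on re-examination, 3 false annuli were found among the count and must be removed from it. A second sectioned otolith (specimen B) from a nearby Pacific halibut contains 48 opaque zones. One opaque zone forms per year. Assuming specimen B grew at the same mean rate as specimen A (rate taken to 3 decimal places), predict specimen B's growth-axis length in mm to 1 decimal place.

9.2 mm

Specimen A: true opaque zone count = 46 − 3 + 2 = 45.
A: Extension rate ≈ 8.6 / 45 = 0.191 mm/year.
Length of B = 0.191 × 48 = 9.2 mm.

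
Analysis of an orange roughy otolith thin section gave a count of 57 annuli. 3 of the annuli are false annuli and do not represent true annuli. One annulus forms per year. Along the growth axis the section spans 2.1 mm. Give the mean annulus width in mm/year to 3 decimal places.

0.039 mm/year

After corrections the count is 57 − 3 = 54 annuli.
Mean rate = 2.1 mm / 54 years ≈ 0.039 mm/year.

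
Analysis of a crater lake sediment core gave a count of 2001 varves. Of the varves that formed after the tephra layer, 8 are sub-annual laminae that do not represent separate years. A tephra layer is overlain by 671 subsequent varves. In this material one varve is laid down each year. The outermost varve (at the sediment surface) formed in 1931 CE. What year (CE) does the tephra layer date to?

671 varves formed after the tephra layer.
Excluding 8 false varves: 671 − 8 = 663.
The varve at the sediment surface is 1931 CE, so the tephra layer dates to 1931 − 663 = 1268 CE.

1268 CE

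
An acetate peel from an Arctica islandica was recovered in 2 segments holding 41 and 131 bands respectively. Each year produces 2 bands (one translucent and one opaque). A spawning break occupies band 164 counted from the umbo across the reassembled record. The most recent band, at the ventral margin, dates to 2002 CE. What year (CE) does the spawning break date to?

Total bands = 41 + 131 = 172.
172 − 164 = 8 bands lie beyond the spawning break toward the ventral margin.
With 2 bands per year, 8 / 2 = 4 years.
The band at the ventral margin is 2002 CE, so the spawning break dates to 2002 − 4 = 1998 CE.

1998 CE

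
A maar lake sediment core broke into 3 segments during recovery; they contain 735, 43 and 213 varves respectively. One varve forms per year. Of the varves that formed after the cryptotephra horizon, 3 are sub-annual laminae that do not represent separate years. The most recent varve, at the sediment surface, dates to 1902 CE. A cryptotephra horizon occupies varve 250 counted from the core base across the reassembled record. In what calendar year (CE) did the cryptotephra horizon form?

1164 CE

Total varves = 735 + 43 + 213 = 991.
Between varve 250 and the sediment surface there are 991 − 250 = 741 varves.
Removing the 3 false varves leaves 741 − 3 = 738 true varves beyond the cryptotephra horizon.
The varve at the sediment surface is 1902 CE, so the cryptotephra horizon dates to 1902 − 738 = 1164 CE.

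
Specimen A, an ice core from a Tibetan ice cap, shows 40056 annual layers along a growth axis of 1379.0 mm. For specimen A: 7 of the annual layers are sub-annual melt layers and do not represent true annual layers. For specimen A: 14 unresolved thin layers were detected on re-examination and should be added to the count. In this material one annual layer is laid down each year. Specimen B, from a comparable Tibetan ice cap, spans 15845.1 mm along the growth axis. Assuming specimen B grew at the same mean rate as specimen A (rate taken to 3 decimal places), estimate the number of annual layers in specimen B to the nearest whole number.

Specimen A: correcting the raw count gives 40056 − 7 + 14 = 40063 true annual layers.
A: Mean rate = 1379.0 mm / 40063 years ≈ 0.034 mm per year.
For B, 15845.1 / 0.034 = 466032.35 years ≈ 466032 annual layers.

466032 annual layers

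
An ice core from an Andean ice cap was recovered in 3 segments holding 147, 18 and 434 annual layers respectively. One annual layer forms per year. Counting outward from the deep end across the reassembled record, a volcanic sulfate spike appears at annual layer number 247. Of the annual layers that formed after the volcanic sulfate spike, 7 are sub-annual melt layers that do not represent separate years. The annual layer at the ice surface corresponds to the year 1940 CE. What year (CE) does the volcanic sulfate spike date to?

1595 CE

Total annual layers = 147 + 18 + 434 = 599.
The volcanic sulfate spike sits at annual layer 247 from the deep end, so 599 − 247 = 352 annual layers formed after it.
352 − 7 false = 345 true annual layers after the volcanic sulfate spike.
1940 − 345 = 1595 CE.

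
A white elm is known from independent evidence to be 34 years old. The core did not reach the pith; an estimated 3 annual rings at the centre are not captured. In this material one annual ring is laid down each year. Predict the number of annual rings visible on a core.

At one annual ring per year, 34 years correspond to 34 annual rings.
Less the 3 uncaptured annual rings: 34 − 3 = 31.

31 annual rings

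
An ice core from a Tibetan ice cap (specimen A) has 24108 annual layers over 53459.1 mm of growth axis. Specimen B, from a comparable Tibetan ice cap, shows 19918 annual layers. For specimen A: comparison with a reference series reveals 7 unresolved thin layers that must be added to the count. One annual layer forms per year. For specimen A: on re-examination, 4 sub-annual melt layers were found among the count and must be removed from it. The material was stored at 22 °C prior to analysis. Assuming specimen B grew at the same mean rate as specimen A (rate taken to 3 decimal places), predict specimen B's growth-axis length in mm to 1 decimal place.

44158.2 mm

Specimen A: true annual layer count = 24108 − 4 + 7 = 24111.
A: 53459.1 mm over 24111 years gives 53459.1 / 24111 ≈ 2.217 mm/yr.
For B, 2.217 mm/year × 19918 years = 44158.2 mm.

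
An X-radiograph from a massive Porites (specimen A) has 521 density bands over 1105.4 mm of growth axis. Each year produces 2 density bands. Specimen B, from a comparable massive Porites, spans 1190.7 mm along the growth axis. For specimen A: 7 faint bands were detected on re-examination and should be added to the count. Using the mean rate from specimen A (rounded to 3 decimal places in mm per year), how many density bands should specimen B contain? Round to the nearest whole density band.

Specimen A: true density band count = 521 + 7 = 528.
Specimen A: with 2 density bands per year, 528 / 2 = 264 years.
A: 1105.4 mm over 264 years gives 1105.4 / 264 ≈ 4.187 mm/year.
For B, 1190.7 / 4.187 = 284.38 years; at 2 density bands per year that is 284.38 × 2 ≈ 569 density bands.

569 density bands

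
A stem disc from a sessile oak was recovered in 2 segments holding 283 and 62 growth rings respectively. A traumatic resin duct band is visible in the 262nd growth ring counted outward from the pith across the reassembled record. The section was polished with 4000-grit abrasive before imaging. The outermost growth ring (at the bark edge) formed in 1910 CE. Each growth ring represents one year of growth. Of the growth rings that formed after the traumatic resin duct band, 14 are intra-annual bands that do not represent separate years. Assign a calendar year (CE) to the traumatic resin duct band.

1841 CE

Total growth rings = 283 + 62 = 345.
345 − 262 = 83 growth rings lie beyond the traumatic resin duct band toward the bark edge.
Removing the 14 false growth rings leaves 83 − 14 = 69 true growth rings beyond the traumatic resin duct band.
Counting back 69 years from 1910 CE places the traumatic resin duct band in 1910 − 69 = 1841 CE.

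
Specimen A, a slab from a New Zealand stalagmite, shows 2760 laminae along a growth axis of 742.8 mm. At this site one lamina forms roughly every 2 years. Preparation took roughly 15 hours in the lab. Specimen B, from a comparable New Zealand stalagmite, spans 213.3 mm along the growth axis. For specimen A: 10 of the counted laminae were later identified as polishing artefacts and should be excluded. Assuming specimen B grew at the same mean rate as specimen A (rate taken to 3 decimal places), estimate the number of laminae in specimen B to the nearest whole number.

Specimen A: true lamina count = 2760 − 10 = 2750.
Specimen A: multiplying by 2 years per lamina: 2750 × 2 = 5500 years.
A: Mean rate = 742.8 mm / 5500 years ≈ 0.135 mm/year.
Specimen B: 213.3 mm / 0.135 mm per year = 1580.00 years; at 2 years per lamina that is 1580.00 / 2 ≈ 790 laminae.

790 laminae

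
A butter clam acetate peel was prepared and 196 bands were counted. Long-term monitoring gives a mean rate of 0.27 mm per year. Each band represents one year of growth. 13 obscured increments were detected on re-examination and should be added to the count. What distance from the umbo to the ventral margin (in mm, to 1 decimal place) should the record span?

Adjusted count: 196 + 13 = 209 bands.
Predicted length = 0.27 mm/year × 209 years = 56.4 mm.

56.4 mm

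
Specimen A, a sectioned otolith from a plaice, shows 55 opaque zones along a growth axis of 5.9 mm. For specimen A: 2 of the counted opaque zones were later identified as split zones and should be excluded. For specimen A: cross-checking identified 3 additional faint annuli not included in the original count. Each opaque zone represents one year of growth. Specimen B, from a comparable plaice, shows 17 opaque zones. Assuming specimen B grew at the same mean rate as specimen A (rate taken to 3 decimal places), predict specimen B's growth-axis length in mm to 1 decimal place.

Specimen A: after corrections the count is 55 − 2 + 3 = 56 opaque zones.
A: Extension rate ≈ 5.9 / 56 = 0.105 mm/year.
For B, 0.105 mm/year × 17 years = 1.8 mm.

1.8 mm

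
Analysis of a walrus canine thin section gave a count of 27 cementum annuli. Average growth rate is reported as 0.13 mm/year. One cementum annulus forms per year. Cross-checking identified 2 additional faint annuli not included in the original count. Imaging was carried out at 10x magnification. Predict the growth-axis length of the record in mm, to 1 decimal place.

3.8 mm

After corrections the count is 27 + 2 = 29 cementum annuli.
29 years at 0.13 mm/year gives 0.13 × 29 = 3.8 mm.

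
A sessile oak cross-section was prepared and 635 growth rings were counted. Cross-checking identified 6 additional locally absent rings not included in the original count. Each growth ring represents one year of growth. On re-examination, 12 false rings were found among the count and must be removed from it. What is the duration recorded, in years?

629 years

Correcting the raw count gives 635 − 12 + 6 = 629 true growth rings.
With a one-to-one growth ring periodicity this is 629 years.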